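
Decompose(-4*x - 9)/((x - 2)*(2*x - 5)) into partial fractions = -38/(2*x - 5) + 17/(x - 2)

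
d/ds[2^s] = 2^s*log(2)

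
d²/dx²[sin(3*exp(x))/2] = 3*(-3*exp(x)*sin(3*exp(x)) + cos(3*exp(x)))*exp(x)/2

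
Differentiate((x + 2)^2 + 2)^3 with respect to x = 6*x^5 + 60*x^4 + 264*x^3 + 624*x^2 + 792*x + 432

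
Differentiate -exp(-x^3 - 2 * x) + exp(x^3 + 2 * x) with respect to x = (3*x^2*exp(2*x^3 + 4*x) + 3*x^2 + 2*exp(2*x^3 + 4*x) + 2)*exp(-x^3 - 2*x)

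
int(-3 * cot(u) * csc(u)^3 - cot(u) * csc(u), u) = csc(u)^3 + csc(u) + C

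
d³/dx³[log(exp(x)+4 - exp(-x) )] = (-4*exp(5*x) + 24*exp(4*x) + 24*exp(2*x) + 4*exp(x))/(exp(6*x) + 12*exp(5*x) + 45*exp(4*x) + 40*exp(3*x) - 45*exp(2*x) + 12*exp(x) - 1)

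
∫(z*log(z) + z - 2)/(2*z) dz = (z - 2)*log(z)/2 + C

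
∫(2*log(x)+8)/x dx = (log(x) + 4)^2 + C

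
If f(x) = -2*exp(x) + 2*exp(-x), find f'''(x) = (-2*exp(2*x) - 2)*exp(-x)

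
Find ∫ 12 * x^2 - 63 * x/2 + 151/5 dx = 4*x^3 - 63*x^2/4 + 151*x/5 + C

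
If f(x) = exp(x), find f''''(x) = exp(x)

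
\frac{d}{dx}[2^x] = 2^x*log(2)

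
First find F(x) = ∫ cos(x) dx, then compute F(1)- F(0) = sin(1)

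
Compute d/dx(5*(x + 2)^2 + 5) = 10*x + 20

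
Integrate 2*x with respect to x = x^2 + C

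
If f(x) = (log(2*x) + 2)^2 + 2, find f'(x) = (2*log(x) + 2*log(2) + 4)/x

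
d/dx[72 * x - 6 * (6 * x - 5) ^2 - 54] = 432 - 432*x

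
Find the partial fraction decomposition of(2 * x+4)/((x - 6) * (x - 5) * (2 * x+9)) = -20/(399*(2*x + 9)) - 14/(19*(x - 5)) + 16/(21*(x - 6))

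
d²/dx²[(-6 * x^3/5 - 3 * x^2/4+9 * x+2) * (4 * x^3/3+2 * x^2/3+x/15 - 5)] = -48*x^4 - 36*x^3 + 3426*x^2/25 + 877*x/10 + 341/30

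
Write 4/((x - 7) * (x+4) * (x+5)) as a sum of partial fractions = 1/(3*(x + 5)) - 4/(11*(x + 4)) + 1/(33*(x - 7))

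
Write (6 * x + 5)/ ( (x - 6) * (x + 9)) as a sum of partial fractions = 49/(15*(x + 9)) + 41/(15*(x - 6))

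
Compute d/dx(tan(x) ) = cos(x)^(-2)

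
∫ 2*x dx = x^2 + C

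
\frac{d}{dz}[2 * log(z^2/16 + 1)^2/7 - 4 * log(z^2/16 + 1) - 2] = (8*z*log(z^2/16 + 1) - 56*z)/(7*z^2 + 112)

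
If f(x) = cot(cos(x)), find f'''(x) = (6*(-1 + sin(cos(x))^(-2))^2*sin(x)^2 - 6*sin(x)^2 + 8*sin(x)^2/sin(cos(x))^2 - 1/sin(cos(x))^2 + 6*cos(x)*cos(cos(x))/sin(cos(x))^3)*sin(x)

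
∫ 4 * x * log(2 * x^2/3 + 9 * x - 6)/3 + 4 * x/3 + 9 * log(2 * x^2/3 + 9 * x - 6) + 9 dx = (2*x^2 + 27*x - 18)*log(2*x^2/3 + 9*x - 6)/3 + C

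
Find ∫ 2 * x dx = x^2 + C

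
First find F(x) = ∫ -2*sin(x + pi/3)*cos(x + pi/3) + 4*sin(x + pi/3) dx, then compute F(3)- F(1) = -(-2 + cos(1 + pi/3))^2 + (-2 + cos(pi/3 + 3))^2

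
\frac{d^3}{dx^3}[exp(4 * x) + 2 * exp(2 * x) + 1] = 64*exp(4*x) + 16*exp(2*x)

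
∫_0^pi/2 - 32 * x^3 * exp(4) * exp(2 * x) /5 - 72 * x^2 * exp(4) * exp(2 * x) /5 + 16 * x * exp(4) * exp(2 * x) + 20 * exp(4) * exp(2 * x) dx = -24*exp(4)/5 + (pi + 4)*(-2*pi^2/5 + 6/5 + pi)*exp(pi + 4)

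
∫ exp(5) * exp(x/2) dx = 2*exp(x/2 + 5) + C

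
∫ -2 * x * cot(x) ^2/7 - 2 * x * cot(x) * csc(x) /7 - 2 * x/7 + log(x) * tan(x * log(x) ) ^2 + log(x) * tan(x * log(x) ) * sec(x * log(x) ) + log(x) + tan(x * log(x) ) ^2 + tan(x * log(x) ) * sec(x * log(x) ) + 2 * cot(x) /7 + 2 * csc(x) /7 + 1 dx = 2*x*(cot(x) + csc(x))/7 + tan(x*log(x)) + sec(x*log(x)) + C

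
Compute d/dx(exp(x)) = exp(x)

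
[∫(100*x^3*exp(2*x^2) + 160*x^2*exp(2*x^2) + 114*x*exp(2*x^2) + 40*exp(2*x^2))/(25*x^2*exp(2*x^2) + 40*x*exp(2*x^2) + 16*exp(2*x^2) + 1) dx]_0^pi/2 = -log(17) + log(1 + (-5*pi/2 - 4)^2*exp(pi^2/2))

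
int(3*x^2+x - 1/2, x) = x^3 + x^2/2 - x/2 + C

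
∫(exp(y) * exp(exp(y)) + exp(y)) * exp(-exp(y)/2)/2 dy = 2*sinh(exp(y)/2) + C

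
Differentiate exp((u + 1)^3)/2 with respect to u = 3*u^2*exp(u^3 + 3*u^2 + 3*u + 1)/2 + 3*u*exp(u^3 + 3*u^2 + 3*u + 1) + 3*exp(u^3 + 3*u^2 + 3*u + 1)/2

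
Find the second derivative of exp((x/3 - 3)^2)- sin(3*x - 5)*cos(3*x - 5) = 4*x^2*exp(x^2/9 - 2*x + 9)/81 - 8*x*exp(x^2/9 - 2*x + 9)/9 + 38*exp(x^2/9 - 2*x + 9)/9 + 18*sin(6*x - 10)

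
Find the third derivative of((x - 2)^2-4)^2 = 24*x - 48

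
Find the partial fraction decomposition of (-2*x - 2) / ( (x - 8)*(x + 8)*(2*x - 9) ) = 44/(175*(2*x - 9)) + 7/(200*(x + 8)) - 9/(56*(x - 8))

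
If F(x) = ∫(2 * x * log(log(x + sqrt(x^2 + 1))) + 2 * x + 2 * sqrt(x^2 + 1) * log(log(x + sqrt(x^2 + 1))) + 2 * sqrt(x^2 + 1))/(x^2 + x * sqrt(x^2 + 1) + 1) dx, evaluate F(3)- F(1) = -2*log(1 + sqrt(2))*log(log(1 + sqrt(2))) + 2*log(3 + sqrt(10))*log(log(3 + sqrt(10)))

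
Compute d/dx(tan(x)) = cos(x)^(-2)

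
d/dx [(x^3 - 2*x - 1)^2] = 6*x^5 - 16*x^3 - 6*x^2 + 8*x + 4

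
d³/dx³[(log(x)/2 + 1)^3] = (3*log(x)^2 + 3*log(x) - 3)/(4*x^3)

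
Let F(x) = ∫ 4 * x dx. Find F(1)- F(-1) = 0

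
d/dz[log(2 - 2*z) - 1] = 1/(z - 1)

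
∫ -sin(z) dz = cos(z) + C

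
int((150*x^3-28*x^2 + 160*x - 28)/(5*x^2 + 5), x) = 15*x^2 - 28*x/5 + log(x^2 + 1) + C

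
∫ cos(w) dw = sin(w) + C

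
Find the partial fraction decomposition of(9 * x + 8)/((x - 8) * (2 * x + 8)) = 7/(6*(x + 4)) + 10/(3*(x - 8))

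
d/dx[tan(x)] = cos(x)^(-2)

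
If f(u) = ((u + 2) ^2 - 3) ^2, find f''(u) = 12*u^2 + 48*u + 36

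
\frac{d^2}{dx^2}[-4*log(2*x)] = 4/x^2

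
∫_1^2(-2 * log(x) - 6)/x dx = -(log(2) + 2)^2 - 2*log(2) + 4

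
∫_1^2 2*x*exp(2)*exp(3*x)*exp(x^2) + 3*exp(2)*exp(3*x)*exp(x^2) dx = -exp(6) + exp(12)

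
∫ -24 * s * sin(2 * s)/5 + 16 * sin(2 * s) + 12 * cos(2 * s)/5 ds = (12*s/5 - 8)*cos(2*s) + C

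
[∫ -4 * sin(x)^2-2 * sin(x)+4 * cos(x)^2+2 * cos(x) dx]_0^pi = -4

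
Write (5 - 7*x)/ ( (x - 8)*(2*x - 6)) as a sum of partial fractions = 8/(5*(x - 3)) - 51/(10*(x - 8))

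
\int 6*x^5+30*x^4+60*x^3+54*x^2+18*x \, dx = x^6 + 6*x^5 + 15*x^4 + 18*x^3 + 9*x^2 + C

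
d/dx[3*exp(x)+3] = 3*exp(x)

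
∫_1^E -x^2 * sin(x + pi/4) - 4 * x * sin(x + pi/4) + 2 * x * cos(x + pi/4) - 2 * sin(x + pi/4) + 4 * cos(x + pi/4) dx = (-2 + (2 + E)^2)*cos(pi/4 + E) - 7*cos(pi/4 + 1)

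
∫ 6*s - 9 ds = 3*s^2 - 9*s + C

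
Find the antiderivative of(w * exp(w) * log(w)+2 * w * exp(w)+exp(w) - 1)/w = (exp(w) - 1)*(log(w) + 2) + C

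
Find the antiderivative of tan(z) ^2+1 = tan(z) + C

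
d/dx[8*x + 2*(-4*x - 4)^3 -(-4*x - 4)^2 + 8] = -384*x^2 - 800*x - 408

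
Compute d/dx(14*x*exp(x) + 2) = 14*x*exp(x) + 14*exp(x)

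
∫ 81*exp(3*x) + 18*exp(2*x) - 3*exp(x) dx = (27*exp(2*x) + 9*exp(x) - 3)*exp(x) + C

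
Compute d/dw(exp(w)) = exp(w)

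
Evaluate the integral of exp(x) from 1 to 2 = -E + exp(2)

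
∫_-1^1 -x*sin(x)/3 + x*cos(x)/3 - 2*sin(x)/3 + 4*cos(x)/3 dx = 2*cos(1)/3 + 2*sin(1)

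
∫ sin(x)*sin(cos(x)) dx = cos(cos(x)) + C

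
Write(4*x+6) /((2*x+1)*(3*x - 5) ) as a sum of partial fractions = 38/(13*(3*x - 5)) - 8/(13*(2*x + 1))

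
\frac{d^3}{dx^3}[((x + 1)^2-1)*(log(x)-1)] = (2*x - 2)/x^2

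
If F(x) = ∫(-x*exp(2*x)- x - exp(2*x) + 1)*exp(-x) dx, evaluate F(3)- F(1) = -3*exp(3) - exp(-1) + 3*exp(-3) + E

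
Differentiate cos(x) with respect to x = -sin(x)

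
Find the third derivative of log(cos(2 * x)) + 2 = -16*sin(2*x)/cos(2*x)^3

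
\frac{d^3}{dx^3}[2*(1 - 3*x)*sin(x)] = 6*x*cos(x) + 18*sin(x) - 2*cos(x)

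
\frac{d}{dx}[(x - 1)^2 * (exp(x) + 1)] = x^2*exp(x) + 2*x - exp(x) - 2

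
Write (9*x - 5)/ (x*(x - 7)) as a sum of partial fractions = 58/(7*(x - 7)) + 5/(7*x)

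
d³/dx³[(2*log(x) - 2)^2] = (16*log(x) - 40)/x^3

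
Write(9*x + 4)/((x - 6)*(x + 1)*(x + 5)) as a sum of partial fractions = -41/(44*(x + 5)) + 5/(28*(x + 1)) + 58/(77*(x - 6))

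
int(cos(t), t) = sin(t) + C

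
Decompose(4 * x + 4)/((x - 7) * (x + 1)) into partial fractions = 4/(x - 7)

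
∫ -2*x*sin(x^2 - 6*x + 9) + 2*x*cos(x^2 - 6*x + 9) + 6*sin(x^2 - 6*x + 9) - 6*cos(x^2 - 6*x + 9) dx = sin((x - 3)^2) + cos((x - 3)^2) + C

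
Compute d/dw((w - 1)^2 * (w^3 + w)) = 5*w^4 - 8*w^3 + 6*w^2 - 4*w + 1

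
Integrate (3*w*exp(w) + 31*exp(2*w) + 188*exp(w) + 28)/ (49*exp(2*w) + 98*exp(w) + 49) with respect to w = (w + 43)*(31*exp(w) + 28)/(49*(exp(w) + 1)) + C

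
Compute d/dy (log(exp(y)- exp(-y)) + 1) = (exp(2*y) + 1)/(exp(2*y) - 1)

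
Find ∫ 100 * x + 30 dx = 50*x^2 + 30*x + C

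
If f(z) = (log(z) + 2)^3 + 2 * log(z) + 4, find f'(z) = (3*log(z)^2 + 12*log(z) + 14)/z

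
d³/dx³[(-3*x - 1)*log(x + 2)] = (3*x + 16)/(x^3 + 6*x^2 + 12*x + 8)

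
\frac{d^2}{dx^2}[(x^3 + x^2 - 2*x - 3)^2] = 30*x^4 + 40*x^3 - 36*x^2 - 60*x - 4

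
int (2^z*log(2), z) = 2^z + C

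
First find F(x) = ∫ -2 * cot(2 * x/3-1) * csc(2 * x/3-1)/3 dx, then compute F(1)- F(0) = -csc(1/3) + csc(1)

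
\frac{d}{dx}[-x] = -1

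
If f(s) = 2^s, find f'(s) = 2^s*log(2)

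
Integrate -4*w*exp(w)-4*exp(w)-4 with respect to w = -4*w*(exp(w) + 1) + C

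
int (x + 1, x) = x^2/2 + x + C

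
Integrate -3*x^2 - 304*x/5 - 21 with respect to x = -x^3 - 152*x^2/5 - 21*x + C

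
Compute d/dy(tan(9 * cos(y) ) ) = -9*sin(y)/cos(9*cos(y))^2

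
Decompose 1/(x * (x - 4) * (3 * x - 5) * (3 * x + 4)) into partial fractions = -1/(64*(3*x + 4)) - 1/(35*(3*x - 5)) + 1/(448*(x - 4)) + 1/(80*x)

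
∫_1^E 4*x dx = -2 + 2*exp(2)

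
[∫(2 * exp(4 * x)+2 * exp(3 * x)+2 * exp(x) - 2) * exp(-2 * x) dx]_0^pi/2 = -1 + (-exp(-pi/2) + 1 + exp(pi/2))^2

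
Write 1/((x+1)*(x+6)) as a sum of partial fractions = -1/(5*(x + 6)) + 1/(5*(x + 1))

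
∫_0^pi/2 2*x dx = pi^2/4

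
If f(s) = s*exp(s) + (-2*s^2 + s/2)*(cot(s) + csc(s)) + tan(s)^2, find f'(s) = 2*s^2*cos(s)/sin(s)^2 + 2*s^2/sin(s)^2 + s*exp(s) - 4*s/tan(s) - 4*s/sin(s) - s*cos(s)/(2*sin(s)^2) - s/(2*sin(s)^2) + exp(s) + 2*sin(s)/cos(s)^3 + 1/(2*tan(s)) + 1/(2*sin(s))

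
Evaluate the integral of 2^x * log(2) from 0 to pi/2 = -1 + 2^(pi/2)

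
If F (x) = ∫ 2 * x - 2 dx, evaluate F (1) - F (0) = -1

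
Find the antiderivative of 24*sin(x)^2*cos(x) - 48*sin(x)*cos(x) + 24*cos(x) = 8*(sin(x) - 1)^3 + C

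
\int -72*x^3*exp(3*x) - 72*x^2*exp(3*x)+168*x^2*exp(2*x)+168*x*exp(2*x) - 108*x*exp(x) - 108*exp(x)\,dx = -12*x*exp(x) - 24*(x*exp(x) - 1)^3 + 12*(x*exp(x) - 1)^2 + C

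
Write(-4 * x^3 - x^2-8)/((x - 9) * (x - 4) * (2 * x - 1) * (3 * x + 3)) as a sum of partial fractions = -10/(153*(2*x - 1)) + 1/(90*(x + 1)) + 8/(15*(x - 4)) - 601/(510*(x - 9))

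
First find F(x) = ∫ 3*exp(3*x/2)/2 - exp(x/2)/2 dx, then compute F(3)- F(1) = -(-1 + E)*exp(1/2) + (-1 + exp(3))*exp(3/2)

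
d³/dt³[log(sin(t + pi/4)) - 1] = 2*cos(t + pi/4)/sin(t + pi/4)^3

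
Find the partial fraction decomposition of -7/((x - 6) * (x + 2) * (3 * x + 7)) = -63/(25*(3*x + 7)) + 7/(8*(x + 2)) - 7/(200*(x - 6))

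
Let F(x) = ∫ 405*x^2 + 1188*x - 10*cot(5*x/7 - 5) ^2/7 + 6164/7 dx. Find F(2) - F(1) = -2*cot(25/7) + 2*cot(30/7) + 3609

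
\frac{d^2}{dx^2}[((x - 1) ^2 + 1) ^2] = 12*x^2 - 24*x + 16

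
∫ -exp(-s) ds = exp(-s) + C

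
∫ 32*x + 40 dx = 16*x^2 + 40*x + C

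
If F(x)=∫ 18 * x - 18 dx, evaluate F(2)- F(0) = 0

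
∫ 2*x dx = x^2 + C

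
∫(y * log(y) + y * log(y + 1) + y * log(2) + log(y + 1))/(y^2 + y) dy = log(2*y)*log(y + 1) + C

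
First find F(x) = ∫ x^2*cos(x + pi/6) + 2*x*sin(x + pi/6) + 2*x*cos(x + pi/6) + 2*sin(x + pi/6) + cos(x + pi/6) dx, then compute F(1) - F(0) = -1/2 + 4*sin(pi/6 + 1)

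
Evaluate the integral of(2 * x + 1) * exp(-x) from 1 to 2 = -7*exp(-2) + 5*exp(-1)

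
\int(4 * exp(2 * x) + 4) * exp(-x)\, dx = 8*sinh(x) + C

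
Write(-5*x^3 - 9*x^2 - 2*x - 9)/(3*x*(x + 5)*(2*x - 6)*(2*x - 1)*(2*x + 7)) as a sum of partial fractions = -817/(13104*(2*x + 7)) + 103/(2640*(2*x - 1)) + 401/(7920*(x + 5)) - 77/(3120*(x - 3)) - 1/(70*x)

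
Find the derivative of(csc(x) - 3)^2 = 2*(3 - 1/sin(x))*cos(x)/sin(x)^2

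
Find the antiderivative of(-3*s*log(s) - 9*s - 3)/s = -3*(s + 1)*(log(s) + 2) + C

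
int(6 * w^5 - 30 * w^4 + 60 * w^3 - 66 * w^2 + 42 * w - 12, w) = w^6 - 6*w^5 + 15*w^4 - 22*w^3 + 21*w^2 - 12*w + C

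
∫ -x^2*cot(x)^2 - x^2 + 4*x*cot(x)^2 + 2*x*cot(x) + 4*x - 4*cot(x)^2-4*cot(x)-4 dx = (x - 2)^2*cot(x) + C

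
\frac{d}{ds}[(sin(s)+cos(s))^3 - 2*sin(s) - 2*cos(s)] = sqrt(2)*(3*sin(3*s + pi/4) - cos(s + pi/4))/2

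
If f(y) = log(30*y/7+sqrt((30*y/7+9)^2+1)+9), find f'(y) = (900*y + 30*sqrt(900*y^2 + 3780*y + 4018) + 1890)/(900*y^2 + 30*y*sqrt(900*y^2 + 3780*y + 4018) + 3780*y + 63*sqrt(900*y^2 + 3780*y + 4018) + 4018)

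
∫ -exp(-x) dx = exp(-x) + C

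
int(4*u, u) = 2*u^2 + C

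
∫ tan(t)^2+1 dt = tan(t) + C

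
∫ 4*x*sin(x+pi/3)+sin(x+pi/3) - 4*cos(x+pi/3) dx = (-4*x - 1)*cos(x + pi/3) + C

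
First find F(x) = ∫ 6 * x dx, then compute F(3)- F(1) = 24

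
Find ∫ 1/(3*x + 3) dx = log(x + 1)/3 + C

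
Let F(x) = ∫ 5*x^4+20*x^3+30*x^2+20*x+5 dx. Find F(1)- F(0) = 31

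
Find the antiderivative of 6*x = 3*x^2 + C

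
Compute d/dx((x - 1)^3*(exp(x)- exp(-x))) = (x^3*exp(2*x) + x^3 - 6*x^2 - 3*x*exp(2*x) + 9*x + 2*exp(2*x) - 4)*exp(-x)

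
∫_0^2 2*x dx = 4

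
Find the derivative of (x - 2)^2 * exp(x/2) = x^2*exp(x/2)/2 - 2*exp(x/2)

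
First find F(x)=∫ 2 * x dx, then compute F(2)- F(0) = 4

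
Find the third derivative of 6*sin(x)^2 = -24*sin(2*x)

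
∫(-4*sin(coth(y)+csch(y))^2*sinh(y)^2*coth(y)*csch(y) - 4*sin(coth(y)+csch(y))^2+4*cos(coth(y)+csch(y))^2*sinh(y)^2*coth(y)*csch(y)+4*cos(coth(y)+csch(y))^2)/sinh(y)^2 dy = -2*sin(2*(coth(y) + csch(y))) + C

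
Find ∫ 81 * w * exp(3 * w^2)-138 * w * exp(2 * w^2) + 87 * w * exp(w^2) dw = 3*(9*exp(2*w^2) - 23*exp(w^2) + 29)*exp(w^2)/2 + C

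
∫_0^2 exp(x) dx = -1 + exp(2)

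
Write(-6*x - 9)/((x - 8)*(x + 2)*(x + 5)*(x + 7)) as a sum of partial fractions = -11/(50*(x + 7)) + 7/(26*(x + 5)) - 1/(50*(x + 2)) - 19/(650*(x - 8))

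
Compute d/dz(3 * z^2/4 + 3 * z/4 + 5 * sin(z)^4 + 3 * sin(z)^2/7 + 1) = 3*z/2 + 38*sin(2*z)/7 - 5*sin(4*z)/2 + 3/4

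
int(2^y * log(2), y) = 2^y + C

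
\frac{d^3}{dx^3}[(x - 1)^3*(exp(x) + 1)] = x^3*exp(x) + 6*x^2*exp(x) + 3*x*exp(x) - 4*exp(x) + 6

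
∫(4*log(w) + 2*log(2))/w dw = 2*log(w)*log(2*w) + C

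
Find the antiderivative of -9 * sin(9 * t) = cos(9*t) + C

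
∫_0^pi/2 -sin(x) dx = -1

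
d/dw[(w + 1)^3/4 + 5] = 3*w^2/4 + 3*w/2 + 3/4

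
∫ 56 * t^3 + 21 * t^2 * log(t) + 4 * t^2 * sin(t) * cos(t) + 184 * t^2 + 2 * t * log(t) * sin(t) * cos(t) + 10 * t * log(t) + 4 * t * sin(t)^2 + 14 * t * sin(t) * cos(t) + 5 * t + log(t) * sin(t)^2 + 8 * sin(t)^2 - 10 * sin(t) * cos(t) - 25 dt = (7*t^2 + 5*t + sin(t)^2)*(2*t^2 + t*log(t) + 7*t - 5) + C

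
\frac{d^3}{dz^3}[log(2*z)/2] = z^(-3)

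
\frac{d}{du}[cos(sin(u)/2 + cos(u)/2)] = -sqrt(2)*sin(sqrt(2)*sin(u + pi/4)/2)*cos(u + pi/4)/2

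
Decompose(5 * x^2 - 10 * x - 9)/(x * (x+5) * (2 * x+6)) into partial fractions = 83/(10*(x + 5)) - 11/(2*(x + 3)) - 3/(10*x)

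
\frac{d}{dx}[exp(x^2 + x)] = 2*x*exp(x^2 + x) + exp(x^2 + x)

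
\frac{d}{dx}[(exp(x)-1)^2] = 2*exp(2*x) - 2*exp(x)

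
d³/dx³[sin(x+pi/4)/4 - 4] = -cos(x + pi/4)/4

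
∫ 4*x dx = 2*x^2 + C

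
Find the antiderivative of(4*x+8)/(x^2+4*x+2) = 2*log((x + 2)^2 - 2) + C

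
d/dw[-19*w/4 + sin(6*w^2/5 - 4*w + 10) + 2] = 12*w*cos(6*w^2/5 - 4*w + 10)/5 - 4*cos(6*w^2/5 - 4*w + 10) - 19/4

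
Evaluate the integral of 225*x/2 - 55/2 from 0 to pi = -5*pi - 9/4 + (3 - 15*pi)^2/4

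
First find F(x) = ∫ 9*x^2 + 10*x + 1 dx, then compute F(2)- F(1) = 37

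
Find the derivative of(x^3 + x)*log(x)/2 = 3*x^2*log(x)/2 + x^2/2 + log(x)/2 + 1/2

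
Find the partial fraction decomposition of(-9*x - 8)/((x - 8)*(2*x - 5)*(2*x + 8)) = 61/(143*(2*x - 5)) + 7/(78*(x + 4)) - 10/(33*(x - 8))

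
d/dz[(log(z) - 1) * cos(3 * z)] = (-3*z*log(z)*sin(3*z) + 3*z*sin(3*z) + cos(3*z))/z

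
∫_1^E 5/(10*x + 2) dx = -log(6)/2 + log(1 + 5*E)/2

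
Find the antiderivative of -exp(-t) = exp(-t) + C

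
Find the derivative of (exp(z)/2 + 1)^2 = exp(2*z)/2 + exp(z)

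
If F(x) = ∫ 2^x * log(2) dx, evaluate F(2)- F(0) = 3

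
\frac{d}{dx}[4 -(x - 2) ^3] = -3*x^2 + 12*x - 12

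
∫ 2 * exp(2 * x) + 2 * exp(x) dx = (exp(x) + 1)^2 + C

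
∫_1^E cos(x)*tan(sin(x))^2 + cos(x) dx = -tan(sin(1)) + tan(sin(E))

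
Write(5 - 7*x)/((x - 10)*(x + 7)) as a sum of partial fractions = -54/(17*(x + 7)) - 65/(17*(x - 10))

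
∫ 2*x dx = x^2 + C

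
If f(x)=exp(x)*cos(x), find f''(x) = -2*exp(x)*sin(x)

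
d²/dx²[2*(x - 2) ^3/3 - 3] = 4*x - 8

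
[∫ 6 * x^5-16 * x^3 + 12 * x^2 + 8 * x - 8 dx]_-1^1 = -8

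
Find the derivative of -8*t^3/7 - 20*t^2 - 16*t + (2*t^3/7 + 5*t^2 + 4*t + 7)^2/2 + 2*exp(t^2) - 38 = 12*t^5/49 + 50*t^4/7 + 382*t^3/7 + 438*t^2/7 + 4*t*exp(t^2) + 46*t + 12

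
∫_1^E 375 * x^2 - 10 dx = -115 - 10*E + 125*exp(3)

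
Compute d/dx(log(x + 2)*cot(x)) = (-x*log(x + 2)/sin(x)^2 - 2*log(x + 2)/sin(x)^2 + 1/tan(x))/(x + 2)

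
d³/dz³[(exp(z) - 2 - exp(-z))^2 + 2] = (8*exp(4*z) - 4*exp(3*z) - 4*exp(z) - 8)*exp(-2*z)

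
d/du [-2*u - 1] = -2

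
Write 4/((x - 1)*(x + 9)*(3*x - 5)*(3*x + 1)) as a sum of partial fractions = 3/(52*(3*x + 1)) + 3/(32*(3*x - 5)) - 1/(2080*(x + 9)) - 1/(20*(x - 1))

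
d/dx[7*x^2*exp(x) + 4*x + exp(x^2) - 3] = 7*x^2*exp(x) + 14*x*exp(x) + 2*x*exp(x^2) + 4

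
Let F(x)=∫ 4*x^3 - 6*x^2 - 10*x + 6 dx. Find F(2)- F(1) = -8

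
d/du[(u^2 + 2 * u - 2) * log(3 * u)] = (2*u^2*log(u) + u^2 + 2*u^2*log(3) + 2*u*log(u) + 2*u + 2*u*log(3) - 2)/u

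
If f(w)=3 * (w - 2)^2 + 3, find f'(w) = 6*w - 12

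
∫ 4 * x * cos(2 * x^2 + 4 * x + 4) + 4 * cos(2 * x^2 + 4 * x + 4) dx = sin(2*(x + 1)^2 + 2) + C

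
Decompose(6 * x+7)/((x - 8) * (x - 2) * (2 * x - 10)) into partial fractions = 19/(36*(x - 2)) - 37/(18*(x - 5)) + 55/(36*(x - 8))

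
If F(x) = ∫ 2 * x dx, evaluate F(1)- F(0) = 1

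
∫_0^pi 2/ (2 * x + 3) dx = -log(3) + log(3 + 2*pi)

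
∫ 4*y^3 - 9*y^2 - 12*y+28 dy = y^4 - 3*y^3 - 6*y^2 + 28*y + C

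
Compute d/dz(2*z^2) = 4*z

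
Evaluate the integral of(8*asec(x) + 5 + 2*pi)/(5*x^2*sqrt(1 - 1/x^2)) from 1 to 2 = pi/3 + 2*pi^2/9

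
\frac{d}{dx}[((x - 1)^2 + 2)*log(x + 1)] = (2*x^2*log(x + 1) + x^2 - 2*x - 2*log(x + 1) + 3)/(x + 1)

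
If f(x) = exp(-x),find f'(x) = -exp(-x)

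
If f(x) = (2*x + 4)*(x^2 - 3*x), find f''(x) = 12*x - 4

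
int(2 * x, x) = x^2 + C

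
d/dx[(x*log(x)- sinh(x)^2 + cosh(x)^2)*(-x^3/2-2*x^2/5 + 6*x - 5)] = -2*x^3*log(x) - x^3/2 - 6*x^2*log(x)/5 - 19*x^2/10 + 12*x*log(x) + 26*x/5 - 5*log(x) + 1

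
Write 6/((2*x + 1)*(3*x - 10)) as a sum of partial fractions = 18/(23*(3*x - 10)) - 12/(23*(2*x + 1))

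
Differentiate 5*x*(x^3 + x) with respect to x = 20*x^3 + 10*x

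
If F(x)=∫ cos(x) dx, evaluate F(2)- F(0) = sin(2)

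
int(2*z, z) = z^2 + C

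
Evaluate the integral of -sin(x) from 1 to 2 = -cos(1) + cos(2)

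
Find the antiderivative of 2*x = x^2 + C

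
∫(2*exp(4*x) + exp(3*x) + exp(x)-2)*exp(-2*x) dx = (exp(4*x) + exp(3*x) - exp(x) + 1)*exp(-2*x) + C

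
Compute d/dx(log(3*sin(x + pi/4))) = 1/tan(x + pi/4)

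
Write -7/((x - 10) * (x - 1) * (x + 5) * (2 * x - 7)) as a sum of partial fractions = 56/(1105*(2*x - 7)) + 7/(1530*(x + 5)) - 7/(270*(x - 1)) - 7/(1755*(x - 10))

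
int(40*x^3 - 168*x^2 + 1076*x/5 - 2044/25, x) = 10*x^4 - 56*x^3 + 538*x^2/5 - 2044*x/25 + C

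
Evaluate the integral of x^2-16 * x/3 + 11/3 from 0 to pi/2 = -2 + (-2 + pi/6)*(-2 + (-1 + pi/2)^2)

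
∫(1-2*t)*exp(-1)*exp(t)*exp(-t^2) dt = exp(-t^2 + t - 1) + C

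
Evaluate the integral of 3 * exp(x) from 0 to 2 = -3 + 3*exp(2)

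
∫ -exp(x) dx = -exp(x) + C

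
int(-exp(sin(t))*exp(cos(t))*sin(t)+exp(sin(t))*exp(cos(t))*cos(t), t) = exp(sqrt(2)*sin(t + pi/4)) + C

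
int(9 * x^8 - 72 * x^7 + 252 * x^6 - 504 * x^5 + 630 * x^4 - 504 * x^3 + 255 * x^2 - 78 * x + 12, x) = x^9 - 9*x^8 + 36*x^7 - 84*x^6 + 126*x^5 - 126*x^4 + 85*x^3 - 39*x^2 + 12*x + C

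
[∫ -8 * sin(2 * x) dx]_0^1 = -4 + 4*cos(2)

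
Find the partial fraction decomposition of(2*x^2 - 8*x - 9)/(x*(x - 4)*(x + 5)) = 9/(5*(x + 5)) - 1/(4*(x - 4)) + 9/(20*x)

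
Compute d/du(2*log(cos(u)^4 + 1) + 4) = -8*sin(u)*cos(u)^3/(cos(u)^4 + 1)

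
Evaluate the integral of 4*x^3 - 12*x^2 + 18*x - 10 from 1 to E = -4 - (-1 + E)^2 + (2 + (-1 + E)^2)^2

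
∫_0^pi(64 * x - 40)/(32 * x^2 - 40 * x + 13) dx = -log(26) + log(1 + (-5 + 8*pi)^2)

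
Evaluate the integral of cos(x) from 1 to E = -sin(1) + sin(E)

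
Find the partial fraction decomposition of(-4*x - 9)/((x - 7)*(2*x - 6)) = 21/(8*(x - 3)) - 37/(8*(x - 7))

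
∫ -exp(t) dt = -exp(t) + C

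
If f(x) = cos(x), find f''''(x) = cos(x)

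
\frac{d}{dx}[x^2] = 2*x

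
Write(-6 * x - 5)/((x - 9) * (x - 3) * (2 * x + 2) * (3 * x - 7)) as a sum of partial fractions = -513/(800*(3*x - 7)) - 1/(800*(x + 1)) + 23/(96*(x - 3)) - 59/(2400*(x - 9))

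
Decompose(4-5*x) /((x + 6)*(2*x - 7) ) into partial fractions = -27/(19*(2*x - 7)) - 34/(19*(x + 6))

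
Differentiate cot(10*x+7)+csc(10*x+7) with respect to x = -10*cot(10*x + 7)^2 - 10*cot(10*x + 7)*csc(10*x + 7) - 10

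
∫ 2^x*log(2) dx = 2^x + C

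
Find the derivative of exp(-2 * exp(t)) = -2*exp(t - 2*exp(t))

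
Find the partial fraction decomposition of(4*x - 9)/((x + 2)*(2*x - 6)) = 17/(10*(x + 2)) + 3/(10*(x - 3))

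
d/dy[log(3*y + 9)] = 1/(y + 3)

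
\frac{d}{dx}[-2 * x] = -2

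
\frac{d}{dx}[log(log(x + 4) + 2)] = 1/(x*log(x + 4) + 2*x + 4*log(x + 4) + 8)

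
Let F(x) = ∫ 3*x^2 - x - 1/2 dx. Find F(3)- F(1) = 21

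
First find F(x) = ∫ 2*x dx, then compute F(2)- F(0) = 4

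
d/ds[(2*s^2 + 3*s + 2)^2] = 16*s^3 + 36*s^2 + 34*s + 12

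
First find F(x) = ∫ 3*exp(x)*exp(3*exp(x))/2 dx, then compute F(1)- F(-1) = -exp(3*exp(-1))/2 + exp(3*E)/2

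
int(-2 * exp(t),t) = -2*exp(t) + C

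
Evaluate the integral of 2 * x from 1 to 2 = 3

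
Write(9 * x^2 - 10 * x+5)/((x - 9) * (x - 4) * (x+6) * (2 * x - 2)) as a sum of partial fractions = -389/(2100*(x + 6)) + 1/(84*(x - 1)) - 109/(300*(x - 4)) + 161/(300*(x - 9))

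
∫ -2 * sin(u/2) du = 4*cos(u/2) + C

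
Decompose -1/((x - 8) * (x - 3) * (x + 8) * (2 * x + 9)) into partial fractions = -8/(2625*(2*x + 9)) + 1/(1232*(x + 8)) + 1/(825*(x - 3)) - 1/(2000*(x - 8))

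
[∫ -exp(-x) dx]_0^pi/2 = -1 + exp(-pi/2)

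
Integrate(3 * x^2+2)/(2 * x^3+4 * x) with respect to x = log(x*(x^2 + 2))/2 + C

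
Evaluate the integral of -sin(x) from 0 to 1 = -1 + cos(1)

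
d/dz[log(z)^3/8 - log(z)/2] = (3*log(z)^2 - 4)/(8*z)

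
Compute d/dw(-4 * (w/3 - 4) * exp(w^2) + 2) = -8*w^2*exp(w^2)/3 + 32*w*exp(w^2) - 4*exp(w^2)/3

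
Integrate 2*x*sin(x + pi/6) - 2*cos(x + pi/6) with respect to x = -2*x*cos(x + pi/6) + C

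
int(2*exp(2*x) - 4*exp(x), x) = (exp(x) - 4)*exp(x) + C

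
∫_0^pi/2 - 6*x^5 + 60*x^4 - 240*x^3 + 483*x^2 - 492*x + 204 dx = (-2 + pi/2)^3 - (-2 + pi/2)^6 + 72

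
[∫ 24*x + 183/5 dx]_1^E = -378/5 + 3*E/5 + 3*(3 + 2*E)^2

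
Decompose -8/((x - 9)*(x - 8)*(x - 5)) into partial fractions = -2/(3*(x - 5)) + 8/(3*(x - 8)) - 2/(x - 9)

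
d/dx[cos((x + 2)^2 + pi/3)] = -2*(x + 2)*sin(x^2 + 4*x + pi/3 + 4)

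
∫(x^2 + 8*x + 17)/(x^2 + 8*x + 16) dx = (x*(x + 4) - 1)/(x + 4) + C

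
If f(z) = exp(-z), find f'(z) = -exp(-z)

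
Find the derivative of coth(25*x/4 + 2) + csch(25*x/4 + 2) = -25*(cosh(25*x/4 + 2) + 1)/(4*sinh(25*x/4 + 2)^2)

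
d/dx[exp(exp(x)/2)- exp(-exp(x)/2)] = (exp(x) + exp(x + exp(x)))*exp(-exp(x)/2)/2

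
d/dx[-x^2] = -2*x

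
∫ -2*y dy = -y^2 + C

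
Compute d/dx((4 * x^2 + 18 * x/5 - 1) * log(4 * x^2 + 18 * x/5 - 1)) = 8*x*log(4*x^2 + 18*x/5 - 1) + 8*x + 18*log(4*x^2 + 18*x/5 - 1)/5 + 18/5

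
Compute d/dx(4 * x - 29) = 4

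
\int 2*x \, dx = x^2 + C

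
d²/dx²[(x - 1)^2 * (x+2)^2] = 12*x^2 + 12*x - 6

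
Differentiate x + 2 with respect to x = 1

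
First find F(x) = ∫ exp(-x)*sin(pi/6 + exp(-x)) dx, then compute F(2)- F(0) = -cos(pi/6 + 1) + cos(exp(-2) + pi/6)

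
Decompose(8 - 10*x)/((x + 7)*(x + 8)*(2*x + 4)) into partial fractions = 22/(3*(x + 8)) - 39/(5*(x + 7)) + 7/(15*(x + 2))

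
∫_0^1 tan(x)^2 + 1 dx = tan(1)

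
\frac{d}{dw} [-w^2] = -2*w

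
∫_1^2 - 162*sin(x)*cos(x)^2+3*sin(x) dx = -54*cos(1)^3 + 54*cos(2)^3 - 3*cos(2) + 3*cos(1)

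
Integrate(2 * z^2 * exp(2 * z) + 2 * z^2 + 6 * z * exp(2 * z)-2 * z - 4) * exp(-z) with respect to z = 4*(z^2 + z - 1)*sinh(z) + C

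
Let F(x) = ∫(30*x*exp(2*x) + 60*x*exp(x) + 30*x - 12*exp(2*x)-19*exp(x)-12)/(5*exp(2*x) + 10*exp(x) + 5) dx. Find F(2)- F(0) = exp(2)/(1 + exp(2)) + 67/10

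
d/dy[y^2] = 2*y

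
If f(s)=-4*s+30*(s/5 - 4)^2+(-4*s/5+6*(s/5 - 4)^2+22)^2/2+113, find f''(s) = 216*s^2/625 - 1872*s/125 + 836/5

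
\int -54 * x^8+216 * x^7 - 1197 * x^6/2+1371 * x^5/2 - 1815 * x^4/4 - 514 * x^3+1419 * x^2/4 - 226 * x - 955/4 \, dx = -6*x^9 + 27*x^8 - 171*x^7/2 + 457*x^6/4 - 363*x^5/4 - 257*x^4/2 + 473*x^3/4 - 113*x^2 - 955*x/4 + C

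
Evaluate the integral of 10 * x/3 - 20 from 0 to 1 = -55/3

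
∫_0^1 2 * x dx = 1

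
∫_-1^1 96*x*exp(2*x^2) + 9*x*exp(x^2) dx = 0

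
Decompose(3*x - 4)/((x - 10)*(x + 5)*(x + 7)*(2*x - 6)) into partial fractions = 5/(136*(x + 7)) - 19/(480*(x + 5)) - 1/(224*(x - 3)) + 13/(1785*(x - 10))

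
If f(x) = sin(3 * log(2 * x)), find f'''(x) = (27*sin(3*(log(x) + log(2))) - 21*cos(3*(log(x) + log(2))))/x^3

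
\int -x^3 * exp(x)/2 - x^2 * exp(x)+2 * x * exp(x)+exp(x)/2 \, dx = (-x^3 + x^2 + 2*x - 1)*exp(x)/2 + C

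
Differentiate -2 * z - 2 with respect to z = -2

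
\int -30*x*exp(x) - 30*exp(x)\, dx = -30*x*exp(x) + C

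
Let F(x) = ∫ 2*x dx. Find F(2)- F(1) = 3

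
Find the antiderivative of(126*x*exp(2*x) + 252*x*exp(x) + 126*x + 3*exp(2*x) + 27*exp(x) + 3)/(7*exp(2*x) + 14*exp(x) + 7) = ((exp(x) + 1)*(63*x^2 + 3*x + 98) + 21*exp(x))/(7*(exp(x) + 1)) + C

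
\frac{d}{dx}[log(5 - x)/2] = 1/(2*x - 10)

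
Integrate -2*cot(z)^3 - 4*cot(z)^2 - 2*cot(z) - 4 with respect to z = (cot(z) + 2)^2 + C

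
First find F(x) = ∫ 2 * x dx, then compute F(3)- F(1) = 8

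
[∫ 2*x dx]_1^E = -1 + exp(2)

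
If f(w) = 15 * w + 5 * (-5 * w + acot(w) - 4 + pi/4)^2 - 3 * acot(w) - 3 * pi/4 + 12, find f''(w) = (250*w^4 + 500*w^2 + 20*w*acot(w) - 86*w + 5*pi*w + 360)/(w^4 + 2*w^2 + 1)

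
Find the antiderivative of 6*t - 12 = 3*t^2 - 12*t + C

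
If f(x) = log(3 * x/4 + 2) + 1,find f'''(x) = 54/(27*x^3 + 216*x^2 + 576*x + 512)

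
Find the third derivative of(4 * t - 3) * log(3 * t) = (-4*t - 6)/t^3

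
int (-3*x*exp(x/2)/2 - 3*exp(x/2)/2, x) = 3*(1 - x)*exp(x/2) + C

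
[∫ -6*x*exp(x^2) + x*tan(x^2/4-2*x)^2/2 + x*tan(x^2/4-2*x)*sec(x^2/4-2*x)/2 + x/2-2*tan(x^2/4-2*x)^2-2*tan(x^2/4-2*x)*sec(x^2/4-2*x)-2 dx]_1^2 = -3*exp(4) + tan(7/4) + sec(3) - tan(3) - sec(7/4) + 3*E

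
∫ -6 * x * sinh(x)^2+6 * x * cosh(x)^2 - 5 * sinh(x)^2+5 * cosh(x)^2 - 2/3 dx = 3*x^2 + 13*x/3 + C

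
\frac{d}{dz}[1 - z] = -1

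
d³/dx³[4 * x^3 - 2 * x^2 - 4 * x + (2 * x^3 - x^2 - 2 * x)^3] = 4032*x^6 - 4032*x^5 - 3780*x^4 + 2760*x^3 + 1080*x^2 - 288*x - 24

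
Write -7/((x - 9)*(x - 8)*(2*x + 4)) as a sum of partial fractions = -7/(220*(x + 2)) + 7/(20*(x - 8)) - 7/(22*(x - 9))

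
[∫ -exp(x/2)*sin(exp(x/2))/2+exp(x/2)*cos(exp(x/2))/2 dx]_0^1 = sqrt(2)*(-sin(pi/4 + 1) + sin(pi/4 + exp(1/2)))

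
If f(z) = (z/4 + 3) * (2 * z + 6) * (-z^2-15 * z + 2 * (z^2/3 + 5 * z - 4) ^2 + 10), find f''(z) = 10*z^4/3 + 100*z^3 + 910*z^2 + 2400*z + 189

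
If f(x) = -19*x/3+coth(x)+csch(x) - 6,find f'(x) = -19/3 - cosh(x)/sinh(x)^2 - 1/sinh(x)^2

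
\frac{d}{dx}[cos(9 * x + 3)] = -9*sin(9*x + 3)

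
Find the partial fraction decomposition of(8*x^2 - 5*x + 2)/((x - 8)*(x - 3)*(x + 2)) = 22/(25*(x + 2)) - 59/(25*(x - 3)) + 237/(25*(x - 8))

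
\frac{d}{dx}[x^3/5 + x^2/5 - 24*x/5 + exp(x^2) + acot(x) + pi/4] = (3*x^4 + 10*x^3*exp(x^2) + 2*x^3 - 21*x^2 + 10*x*exp(x^2) + 2*x - 29)/(5*x^2 + 5)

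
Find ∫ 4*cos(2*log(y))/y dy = 2*sin(2*log(y)) + C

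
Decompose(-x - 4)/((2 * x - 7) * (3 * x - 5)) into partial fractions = 17/(11*(3*x - 5)) - 15/(11*(2*x - 7))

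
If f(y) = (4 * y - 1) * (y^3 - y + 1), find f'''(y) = 96*y - 6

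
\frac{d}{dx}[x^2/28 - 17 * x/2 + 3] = x/14 - 17/2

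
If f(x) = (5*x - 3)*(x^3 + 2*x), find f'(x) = 20*x^3 - 9*x^2 + 20*x - 6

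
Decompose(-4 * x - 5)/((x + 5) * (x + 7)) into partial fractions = -23/(2*(x + 7)) + 15/(2*(x + 5))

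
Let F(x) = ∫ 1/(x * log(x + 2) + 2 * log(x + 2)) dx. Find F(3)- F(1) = -log(log(3)) + log(log(5))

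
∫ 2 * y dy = y^2 + C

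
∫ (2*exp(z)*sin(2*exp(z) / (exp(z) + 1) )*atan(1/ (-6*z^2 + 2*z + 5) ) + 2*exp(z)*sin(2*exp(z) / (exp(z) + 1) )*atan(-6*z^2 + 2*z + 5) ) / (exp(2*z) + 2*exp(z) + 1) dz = (-atan(1/(-6*z^2 + 2*z + 5)) - atan(-6*z^2 + 2*z + 5))*cos(2*exp(z)/(exp(z) + 1)) + C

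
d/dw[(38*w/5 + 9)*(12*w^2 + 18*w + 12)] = 1368*w^2/5 + 2448*w/5 + 1266/5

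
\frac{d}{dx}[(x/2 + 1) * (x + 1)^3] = 2*x^3 + 15*x^2/2 + 9*x + 7/2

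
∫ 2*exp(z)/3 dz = 2*exp(z)/3 + C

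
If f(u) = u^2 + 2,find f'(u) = 2*u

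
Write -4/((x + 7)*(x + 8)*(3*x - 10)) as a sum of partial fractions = -18/(527*(3*x - 10)) - 2/(17*(x + 8)) + 4/(31*(x + 7))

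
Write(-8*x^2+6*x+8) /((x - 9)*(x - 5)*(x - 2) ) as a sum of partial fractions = -4/(7*(x - 2)) + 27/(2*(x - 5)) - 293/(14*(x - 9))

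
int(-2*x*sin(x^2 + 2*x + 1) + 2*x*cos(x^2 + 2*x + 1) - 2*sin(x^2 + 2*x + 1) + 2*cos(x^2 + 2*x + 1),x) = sin((x + 1)^2) + cos((x + 1)^2) + C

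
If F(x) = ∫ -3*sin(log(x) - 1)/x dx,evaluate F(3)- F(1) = -3*cos(1) + 3*cos(1 - log(3))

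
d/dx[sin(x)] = cos(x)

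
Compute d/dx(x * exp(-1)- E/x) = (x^2 + exp(2))*exp(-1)/x^2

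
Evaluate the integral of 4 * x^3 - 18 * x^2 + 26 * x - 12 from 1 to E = (-2 + E)^2*(-1 + E)^2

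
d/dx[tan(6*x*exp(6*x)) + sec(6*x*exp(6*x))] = 12*(6*x*sin(6*x*exp(6*x)) + 6*x + sin(6*x*exp(6*x)) + 1)*exp(6*x)/(cos(12*x*exp(6*x)) + 1)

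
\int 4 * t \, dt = 2*t^2 + C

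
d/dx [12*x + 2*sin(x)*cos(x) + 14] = 14 - 4*sin(x)^2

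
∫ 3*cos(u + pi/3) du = 3*sin(u + pi/3) + C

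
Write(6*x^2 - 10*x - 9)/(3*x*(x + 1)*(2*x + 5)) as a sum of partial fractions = 214/(45*(2*x + 5)) - 7/(9*(x + 1)) - 3/(5*x)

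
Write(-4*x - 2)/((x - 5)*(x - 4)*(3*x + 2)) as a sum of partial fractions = 3/(119*(3*x + 2)) + 9/(7*(x - 4)) - 22/(17*(x - 5))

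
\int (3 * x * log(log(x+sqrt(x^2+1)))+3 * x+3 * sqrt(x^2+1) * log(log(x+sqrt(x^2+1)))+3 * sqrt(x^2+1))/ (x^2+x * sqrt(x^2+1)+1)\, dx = 3*log(x + sqrt(x^2 + 1))*log(log(x + sqrt(x^2 + 1))) + C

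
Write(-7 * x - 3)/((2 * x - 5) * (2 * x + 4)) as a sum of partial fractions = -41/(18*(2*x - 5)) - 11/(18*(x + 2))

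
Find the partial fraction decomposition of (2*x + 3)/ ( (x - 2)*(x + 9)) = 15/(11*(x + 9)) + 7/(11*(x - 2))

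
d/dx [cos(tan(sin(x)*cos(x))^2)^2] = (-sin(2*(x - 1 + cos(sin(2*x)/2)^(-2))) + sin(2*(x + 1 - 1/cos(sin(2*x)/2)^2)))*sin(sin(2*x)/2)/cos(sin(2*x)/2)^3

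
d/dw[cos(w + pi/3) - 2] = -sin(w + pi/3)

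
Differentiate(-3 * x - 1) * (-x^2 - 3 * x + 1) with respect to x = 9*x^2 + 20*x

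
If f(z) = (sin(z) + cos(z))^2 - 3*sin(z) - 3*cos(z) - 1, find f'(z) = 2*cos(2*z) - 3*sqrt(2)*cos(z + pi/4)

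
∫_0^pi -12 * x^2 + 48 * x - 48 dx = -32 - 4*(-2 + pi)^3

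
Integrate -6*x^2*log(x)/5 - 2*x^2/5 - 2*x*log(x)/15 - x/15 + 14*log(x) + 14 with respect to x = x*(-6*x^2 - x + 210)*log(x)/15 + C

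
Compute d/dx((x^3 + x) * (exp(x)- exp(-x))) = (x^3*exp(2*x) + x^3 + 3*x^2*exp(2*x) - 3*x^2 + x*exp(2*x) + x + exp(2*x) - 1)*exp(-x)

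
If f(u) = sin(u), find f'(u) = cos(u)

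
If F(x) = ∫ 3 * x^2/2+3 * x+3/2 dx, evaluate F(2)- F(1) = 19/2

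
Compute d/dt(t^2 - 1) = 2*t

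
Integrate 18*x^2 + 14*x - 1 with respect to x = 6*x^3 + 7*x^2 - x + C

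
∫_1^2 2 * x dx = 3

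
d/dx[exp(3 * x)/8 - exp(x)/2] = 3*exp(3*x)/8 - exp(x)/2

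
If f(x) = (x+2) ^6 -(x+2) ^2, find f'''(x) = 120*x^3 + 720*x^2 + 1440*x + 960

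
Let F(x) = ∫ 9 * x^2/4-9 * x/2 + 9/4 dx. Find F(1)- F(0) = 3/4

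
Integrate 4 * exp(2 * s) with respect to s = 2*exp(2*s) + C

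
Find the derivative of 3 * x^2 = 6*x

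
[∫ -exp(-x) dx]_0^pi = -1 + exp(-pi)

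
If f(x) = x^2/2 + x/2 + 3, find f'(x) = x + 1/2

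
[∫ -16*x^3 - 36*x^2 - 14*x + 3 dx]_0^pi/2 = -(-2 + 3*pi/2 + pi^2/2)^2 - 3*pi^2/2 - 9*pi/2 + 4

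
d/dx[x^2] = 2*x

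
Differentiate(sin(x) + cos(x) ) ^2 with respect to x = 2*cos(2*x)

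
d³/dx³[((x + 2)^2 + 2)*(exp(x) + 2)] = x^2*exp(x) + 10*x*exp(x) + 24*exp(x)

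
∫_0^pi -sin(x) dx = -2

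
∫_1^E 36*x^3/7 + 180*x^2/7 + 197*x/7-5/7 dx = -333/14 + 3*exp(2)/2 + 5*E + (-2 + 3*exp(2) + 10*E)^2/7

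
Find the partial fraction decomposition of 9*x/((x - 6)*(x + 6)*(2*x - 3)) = -2/(5*(2*x - 3)) - 3/(10*(x + 6)) + 1/(2*(x - 6))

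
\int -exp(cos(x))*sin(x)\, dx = exp(cos(x)) + C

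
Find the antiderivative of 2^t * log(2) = 2^t + C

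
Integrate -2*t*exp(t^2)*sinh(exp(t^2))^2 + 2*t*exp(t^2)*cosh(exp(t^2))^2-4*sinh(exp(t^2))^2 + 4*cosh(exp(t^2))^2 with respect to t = 4*t + exp(t^2) + C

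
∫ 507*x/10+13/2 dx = 507*x^2/20 + 13*x/2 + C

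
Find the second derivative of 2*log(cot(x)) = (2*cot(x)^4 - 2)*tan(x)^2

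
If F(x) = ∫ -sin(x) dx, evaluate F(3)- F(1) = cos(3) - cos(1)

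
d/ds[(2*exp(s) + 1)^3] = 24*exp(3*s) + 24*exp(2*s) + 6*exp(s)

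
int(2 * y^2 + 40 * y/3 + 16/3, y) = 2*y^3/3 + 20*y^2/3 + 16*y/3 + C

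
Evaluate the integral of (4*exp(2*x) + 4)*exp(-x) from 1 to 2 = -4*E - 4*exp(-2) + 4*exp(-1) + 4*exp(2)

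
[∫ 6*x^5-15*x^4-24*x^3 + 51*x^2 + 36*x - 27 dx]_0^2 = 26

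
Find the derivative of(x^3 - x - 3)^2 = 6*x^5 - 8*x^3 - 18*x^2 + 2*x + 6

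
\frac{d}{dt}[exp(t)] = exp(t)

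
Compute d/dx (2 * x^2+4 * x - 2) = 4*x + 4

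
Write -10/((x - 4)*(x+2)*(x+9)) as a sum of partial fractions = -10/(91*(x + 9)) + 5/(21*(x + 2)) - 5/(39*(x - 4))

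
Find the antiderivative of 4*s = 2*s^2 + C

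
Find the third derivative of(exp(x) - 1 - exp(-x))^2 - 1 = (8*exp(4*x) - 2*exp(3*x) - 2*exp(x) - 8)*exp(-2*x)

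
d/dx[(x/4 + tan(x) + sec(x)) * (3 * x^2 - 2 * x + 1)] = 3*x^2*tan(x)^2 + 3*x^2*tan(x)*sec(x) + 21*x^2/4 - 2*x*tan(x)^2 - 2*x*tan(x)*sec(x) + 6*x*tan(x) + 6*x*sec(x) - 3*x + tan(x)^2 + tan(x)*sec(x) - 2*tan(x) - 2*sec(x) + 5/4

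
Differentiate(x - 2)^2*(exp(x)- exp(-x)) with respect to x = (x^2*exp(2*x) + x^2 - 2*x*exp(2*x) - 6*x + 8)*exp(-x)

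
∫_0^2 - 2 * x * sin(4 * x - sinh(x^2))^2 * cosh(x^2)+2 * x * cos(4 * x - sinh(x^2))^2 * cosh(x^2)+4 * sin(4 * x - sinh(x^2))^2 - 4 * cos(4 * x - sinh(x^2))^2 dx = -sin(16 - 2*sinh(4))/2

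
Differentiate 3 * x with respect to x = 3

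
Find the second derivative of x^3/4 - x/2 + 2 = 3*x/2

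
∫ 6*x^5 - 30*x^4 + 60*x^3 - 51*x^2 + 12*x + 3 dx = x^6 - 6*x^5 + 15*x^4 - 17*x^3 + 6*x^2 + 3*x + C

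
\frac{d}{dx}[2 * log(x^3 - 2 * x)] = (6*x^2 - 4)/(x^3 - 2*x)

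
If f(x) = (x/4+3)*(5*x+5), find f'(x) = 5*x/2 + 65/4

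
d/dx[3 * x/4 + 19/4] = 3/4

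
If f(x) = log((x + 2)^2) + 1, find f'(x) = 2/(x + 2)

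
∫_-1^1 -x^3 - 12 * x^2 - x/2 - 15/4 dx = -31/2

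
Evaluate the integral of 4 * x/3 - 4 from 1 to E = -8/3 + 2*(-3 + E)^2/3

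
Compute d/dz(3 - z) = -1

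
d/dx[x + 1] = 1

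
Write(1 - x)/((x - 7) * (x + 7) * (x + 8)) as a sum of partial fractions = 3/(5*(x + 8)) - 4/(7*(x + 7)) - 1/(35*(x - 7))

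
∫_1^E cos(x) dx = -sin(1) + sin(E)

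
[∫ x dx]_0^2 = 2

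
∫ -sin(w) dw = cos(w) + C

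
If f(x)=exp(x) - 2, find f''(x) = exp(x)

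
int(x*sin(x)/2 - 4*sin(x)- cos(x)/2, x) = (4 - x/2)*cos(x) + C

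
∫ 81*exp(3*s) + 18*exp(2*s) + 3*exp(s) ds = (27*exp(2*s) + 9*exp(s) + 3)*exp(s) + C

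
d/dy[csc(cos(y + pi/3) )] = sin(y + pi/3)*cot(cos(y + pi/3))*csc(cos(y + pi/3))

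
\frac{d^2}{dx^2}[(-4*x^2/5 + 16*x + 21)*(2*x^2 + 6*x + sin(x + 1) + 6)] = 4*x^2*sin(x + 1)/5 - 96*x^2/5 - 16*x*sin(x + 1) - 16*x*cos(x + 1)/5 + 816*x/5 - 113*sin(x + 1)/5 + 32*cos(x + 1) + 1332/5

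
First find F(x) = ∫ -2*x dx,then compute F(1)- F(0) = -1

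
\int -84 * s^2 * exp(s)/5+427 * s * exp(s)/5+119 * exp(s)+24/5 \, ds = -(12*s - 85)*(7*s*exp(s) - 2)/5 + C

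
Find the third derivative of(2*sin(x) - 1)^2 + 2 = -16*sin(2*x) + 4*cos(x)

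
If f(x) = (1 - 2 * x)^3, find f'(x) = -24*x^2 + 24*x - 6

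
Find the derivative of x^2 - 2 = 2*x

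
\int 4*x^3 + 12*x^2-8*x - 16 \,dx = x^4 + 4*x^3 - 4*x^2 - 16*x + C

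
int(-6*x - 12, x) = -3*x^2 - 12*x + C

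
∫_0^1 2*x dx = 1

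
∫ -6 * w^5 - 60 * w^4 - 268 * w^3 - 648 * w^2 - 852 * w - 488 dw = -w^6 - 12*w^5 - 67*w^4 - 216*w^3 - 426*w^2 - 488*w + C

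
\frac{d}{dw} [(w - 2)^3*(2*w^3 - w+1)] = 12*w^5 - 60*w^4 + 92*w^3 - 27*w^2 - 36*w + 20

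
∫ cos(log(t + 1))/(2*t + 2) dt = sin(log(t + 1))/2 + C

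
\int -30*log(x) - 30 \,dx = -30*x*log(x) + C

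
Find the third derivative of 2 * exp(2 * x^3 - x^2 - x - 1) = (432*x^6 - 432*x^5 - 72*x^4 + 560*x^3 - 204*x^2 - 60*x + 34)*exp(2*x^3 - x^2 - x - 1)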